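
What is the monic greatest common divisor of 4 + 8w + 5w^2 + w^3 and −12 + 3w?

1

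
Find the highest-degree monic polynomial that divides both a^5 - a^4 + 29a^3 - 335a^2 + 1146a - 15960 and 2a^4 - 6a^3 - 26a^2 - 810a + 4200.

By polynomial division,
  a^5 - a^4 + 29a^3 - 335a^2 + 1146a - 15960 = ((1/2)a + 1)(2a^4 - 6a^3 - 26a^2 - 810a + 4200) + (48a^3 + 96a^2 - 144a - 20160)
  2a^4 - 6a^3 - 26a^2 - 810a + 4200 = ((1/24)a - 5/24)(48a^3 + 96a^2 - 144a - 20160) + (0)
Last nonzero remainder: 48a^3 + 96a^2 - 144a - 20160. Dividing through by 48 gives the monic gcd a^3 + 2a^2 - 3a - 420.

a^3 + 2a^2 - 3a - 420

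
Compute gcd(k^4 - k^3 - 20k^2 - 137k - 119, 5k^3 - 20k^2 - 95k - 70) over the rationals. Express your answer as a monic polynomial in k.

k^2 - 6k - 7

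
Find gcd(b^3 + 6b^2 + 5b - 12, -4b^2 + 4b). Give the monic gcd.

By polynomial division,
  b^3 + 6b^2 + 5b - 12 = (-(1/4)b - 7/4)(-4b^2 + 4b) + (12b - 12)
  -4b^2 + 4b = (-(1/3)b)(12b - 12) + (0)
Last nonzero remainder: 12b - 12. Dividing through by 12 gives the monic gcd b - 1.

b - 1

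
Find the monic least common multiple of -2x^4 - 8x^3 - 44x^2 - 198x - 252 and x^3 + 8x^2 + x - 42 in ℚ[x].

x^6 + 9x^5 + 28x^4 + 153x^3 + 313x^2 - 756x - 1764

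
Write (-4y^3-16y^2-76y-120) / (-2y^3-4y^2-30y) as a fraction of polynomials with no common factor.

Repeated division with remainder:
  -4y^3-16y^2-76y-120 = (2)(-2y^3-4y^2-30y) + (-8y^2-16y-120)
  -2y^3-4y^2-30y = ((1/4)y)(-8y^2-16y-120) + (0)
Last nonzero remainder: -8y^2-16y-120. Dividing through by -8 gives the monic gcd y^2+2y+15.
Cancel y^2+2y+15 from numerator and denominator to get the reduced form.

(2y+4)/(y)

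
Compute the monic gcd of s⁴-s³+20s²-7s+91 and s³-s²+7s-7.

By polynomial division,
  s⁴-s³+20s²-7s+91 = (s)(s³-s²+7s-7) + (13s²+91)
  s³-s²+7s-7 = ((1/13)s-1/13)(13s²+91) + (0)
Last nonzero remainder: 13s²+91. Dividing through by 13 gives the monic gcd s²+7.

s²+7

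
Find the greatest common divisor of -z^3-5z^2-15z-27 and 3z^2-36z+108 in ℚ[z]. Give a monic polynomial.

Apply the Euclidean algorithm:
  -z^3-5z^2-15z-27 = (-(1/3)z-17/3)(3z^2-36z+108) + (-183z+585)
  3z^2-36z+108 = (-(1/61)z+537/3721)(-183z+585) + (87723/3721)
  -183z+585 = (-(226981/29241)z+241865/9747)(87723/3721) + (0)
The last nonzero remainder is the constant 87723/3721, so the polynomials are coprime and gcd = 1.

1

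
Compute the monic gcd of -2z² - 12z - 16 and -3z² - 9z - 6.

Repeated division with remainder:
  -2z² - 12z - 16 = (2/3)(-3z² - 9z - 6) + (-6z - 12)
  -3z² - 9z - 6 = ((1/2)z + 1/2)(-6z - 12) + (0)
Last nonzero remainder: -6z - 12. Dividing through by -6 gives the monic gcd z + 2.

z + 2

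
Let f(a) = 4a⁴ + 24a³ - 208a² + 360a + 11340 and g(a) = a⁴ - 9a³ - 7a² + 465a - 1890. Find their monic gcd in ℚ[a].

a³ - 3a² - 25a + 315

Repeated division with remainder:
  4a⁴ + 24a³ - 208a² + 360a + 11340 = (4)(a⁴ - 9a³ - 7a² + 465a - 1890) + (60a³ - 180a² - 1500a + 18900)
  a⁴ - 9a³ - 7a² + 465a - 1890 = ((1/60)a - 1/10)(60a³ - 180a² - 1500a + 18900) + (0)
Last nonzero remainder: 60a³ - 180a² - 1500a + 18900. Dividing through by 60 gives the monic gcd a³ - 3a² - 25a + 315.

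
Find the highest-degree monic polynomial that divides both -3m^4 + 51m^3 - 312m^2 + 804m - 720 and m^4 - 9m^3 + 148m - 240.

Apply the Euclidean algorithm:
  -3m^4 + 51m^3 - 312m^2 + 804m - 720 = (-3)(m^4 - 9m^3 + 148m - 240) + (24m^3 - 312m^2 + 1248m - 1440)
  m^4 - 9m^3 + 148m - 240 = ((1/24)m + 1/6)(24m^3 - 312m^2 + 1248m - 1440) + (0)
Last nonzero remainder: 24m^3 - 312m^2 + 1248m - 1440. Dividing through by 24 gives the monic gcd m^3 - 13m^2 + 52m - 60.

m^3 - 13m^2 + 52m - 60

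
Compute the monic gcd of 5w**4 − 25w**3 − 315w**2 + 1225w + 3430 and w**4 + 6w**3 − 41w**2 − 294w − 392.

w**3 + 2w**2 − 49w − 98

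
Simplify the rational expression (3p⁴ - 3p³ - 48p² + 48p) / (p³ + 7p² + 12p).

Euclidean algorithm in ℚ[p]:
  3p⁴ - 3p³ - 48p² + 48p = (3p - 24)(p³ + 7p² + 12p) + (84p² + 336p)
  p³ + 7p² + 12p = ((1/84)p + 1/28)(84p² + 336p) + (0)
Last nonzero remainder: 84p² + 336p. Dividing through by 84 gives the monic gcd p² + 4p.
Cancel p² + 4p from numerator and denominator to get the reduced form.

(3p² - 15p + 12)/(p + 3)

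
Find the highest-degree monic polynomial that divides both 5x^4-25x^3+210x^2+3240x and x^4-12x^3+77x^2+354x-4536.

x^3-5x^2+42x+648

Apply the Euclidean algorithm:
  5x^4-25x^3+210x^2+3240x = (5)(x^4-12x^3+77x^2+354x-4536) + (35x^3-175x^2+1470x+22680)
  x^4-12x^3+77x^2+354x-4536 = ((1/35)x-1/5)(35x^3-175x^2+1470x+22680) + (0)
Last nonzero remainder: 35x^3-175x^2+1470x+22680. Dividing through by 35 gives the monic gcd x^3-5x^2+42x+648.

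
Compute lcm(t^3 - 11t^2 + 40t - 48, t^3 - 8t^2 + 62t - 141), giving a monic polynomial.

t^5 - 16t^4 + 142t^3 - 765t^2 + 2120t - 2256

Apply the Euclidean algorithm:
  t^3 - 11t^2 + 40t - 48 = (t^3 - 8t^2 + 62t - 141) + (-3t^2 - 22t + 93)
  t^3 - 8t^2 + 62t - 141 = (-(1/3)t + 46/9)(-3t^2 - 22t + 93) + ((1849/9)t - 1849/3)
  -3t^2 - 22t + 93 = (-(27/1849)t - 279/1849)((1849/9)t - 1849/3) + (0)
Last nonzero remainder: (1849/9)t - 1849/3. Dividing through by 1849/9 gives the monic gcd t - 3.
Then lcm(f, g) = f·g / gcd(f, g); expanding and making the result monic gives the answer.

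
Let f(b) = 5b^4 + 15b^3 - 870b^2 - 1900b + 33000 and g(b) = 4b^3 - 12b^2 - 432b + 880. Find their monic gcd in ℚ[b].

By polynomial division,
  5b^4 + 15b^3 - 870b^2 - 1900b + 33000 = ((5/4)b + 15/2)(4b^3 - 12b^2 - 432b + 880) + (-240b^2 + 240b + 26400)
  4b^3 - 12b^2 - 432b + 880 = (-(1/60)b + 1/30)(-240b^2 + 240b + 26400) + (0)
Last nonzero remainder: -240b^2 + 240b + 26400. Dividing through by -240 gives the monic gcd b^2 - b - 110.

b^2 - b - 110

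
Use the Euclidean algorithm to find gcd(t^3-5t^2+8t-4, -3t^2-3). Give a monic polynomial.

Apply the Euclidean algorithm:
  t^3-5t^2+8t-4 = (-(1/3)t+5/3)(-3t^2-3) + (7t+1)
  -3t^2-3 = (-(3/7)t+3/49)(7t+1) + (-150/49)
  7t+1 = (-(343/150)t-49/150)(-150/49) + (0)
The last nonzero remainder is the constant -150/49, so the polynomials are coprime and gcd = 1.

1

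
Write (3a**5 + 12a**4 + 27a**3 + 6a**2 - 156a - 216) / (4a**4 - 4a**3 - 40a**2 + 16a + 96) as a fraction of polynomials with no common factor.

(3a**2 + 6a + 27)/(4a - 12)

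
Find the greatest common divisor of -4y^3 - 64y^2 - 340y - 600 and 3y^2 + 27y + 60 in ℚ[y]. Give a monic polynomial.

By polynomial division,
  -4y^3 - 64y^2 - 340y - 600 = (-(4/3)y - 28/3)(3y^2 + 27y + 60) + (-8y - 40)
  3y^2 + 27y + 60 = (-(3/8)y - 3/2)(-8y - 40) + (0)
Last nonzero remainder: -8y - 40. Dividing through by -8 gives the monic gcd y + 5.

y + 5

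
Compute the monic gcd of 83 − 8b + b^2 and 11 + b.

1

By polynomial division,
  b^2 − 8b + 83 = (b − 19)(b + 11) + (292)
  b + 11 = ((1/292)b + 11/292)(292) + (0)
The last nonzero remainder is the constant 292, so the polynomials are coprime and gcd = 1.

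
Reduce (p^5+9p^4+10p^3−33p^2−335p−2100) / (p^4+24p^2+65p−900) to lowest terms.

Repeated division with remainder:
  p^5+9p^4+10p^3−33p^2−335p−2100 = (p+9)(p^4+24p^2+65p−900) + (−14p^3−314p^2−20p+6000)
  p^4+24p^2+65p−900 = (−(1/14)p+157/98)(−14p^3−314p^2−20p+6000) + ((25755/49)p^2+(25755/49)p−515100/49)
  −14p^3−314p^2−20p+6000 = (−(686/25755)p−980/1717)((25755/49)p^2+(25755/49)p−515100/49) + (0)
Last nonzero remainder: (25755/49)p^2+(25755/49)p−515100/49. Dividing through by 25755/49 gives the monic gcd p^2+p−20.
Cancel p^2+p−20 from numerator and denominator to get the reduced form.

(p^3+8p^2+22p+105)/(p^2−p+45)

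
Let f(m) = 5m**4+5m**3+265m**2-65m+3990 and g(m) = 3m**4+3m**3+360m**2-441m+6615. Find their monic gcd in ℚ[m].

m**2-2m+21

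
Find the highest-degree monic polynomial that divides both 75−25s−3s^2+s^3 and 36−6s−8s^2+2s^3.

−3+s

Repeated division with remainder:
  s^3−3s^2−25s+75 = (1/2)(2s^3−8s^2−6s+36) + (s^2−22s+57)
  2s^3−8s^2−6s+36 = (2s+36)(s^2−22s+57) + (672s−2016)
  s^2−22s+57 = ((1/672)s−19/672)(672s−2016) + (0)
Last nonzero remainder: 672s−2016. Dividing through by 672 gives the monic gcd s−3.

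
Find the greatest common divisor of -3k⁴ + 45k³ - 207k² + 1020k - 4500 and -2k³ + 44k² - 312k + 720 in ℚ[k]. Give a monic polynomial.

Repeated division with remainder:
  -3k⁴ + 45k³ - 207k² + 1020k - 4500 = ((3/2)k + 21/2)(-2k³ + 44k² - 312k + 720) + (-201k² + 3216k - 12060)
  -2k³ + 44k² - 312k + 720 = ((2/201)k - 4/67)(-201k² + 3216k - 12060) + (0)
Last nonzero remainder: -201k² + 3216k - 12060. Dividing through by -201 gives the monic gcd k² - 16k + 60.

k² - 16k + 60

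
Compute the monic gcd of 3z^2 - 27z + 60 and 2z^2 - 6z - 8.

z - 4

Repeated division with remainder:
  3z^2 - 27z + 60 = (3/2)(2z^2 - 6z - 8) + (-18z + 72)
  2z^2 - 6z - 8 = (-(1/9)z - 1/9)(-18z + 72) + (0)
Last nonzero remainder: -18z + 72. Dividing through by -18 gives the monic gcd z - 4.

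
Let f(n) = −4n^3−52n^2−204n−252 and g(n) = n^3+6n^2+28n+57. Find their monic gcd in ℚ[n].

n+3

By polynomial division,
  −4n^3−52n^2−204n−252 = (−4)(n^3+6n^2+28n+57) + (−28n^2−92n−24)
  n^3+6n^2+28n+57 = (−(1/28)n−19/196)(−28n^2−92n−24) + ((893/49)n+2679/49)
  −28n^2−92n−24 = (−(1372/893)n−392/893)((893/49)n+2679/49) + (0)
Last nonzero remainder: (893/49)n+2679/49. Dividing through by 893/49 gives the monic gcd n+3.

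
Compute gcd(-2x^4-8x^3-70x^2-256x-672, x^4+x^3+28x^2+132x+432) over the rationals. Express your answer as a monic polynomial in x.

x^2+5x+12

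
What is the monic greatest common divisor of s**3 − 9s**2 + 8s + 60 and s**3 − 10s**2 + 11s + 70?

s**2 − 3s − 10

Apply the Euclidean algorithm:
  s**3 − 9s**2 + 8s + 60 = (s**3 − 10s**2 + 11s + 70) + (s**2 − 3s − 10)
  s**3 − 10s**2 + 11s + 70 = (s − 7)(s**2 − 3s − 10) + (0)
The last nonzero remainder s**2 − 3s − 10 is already monic.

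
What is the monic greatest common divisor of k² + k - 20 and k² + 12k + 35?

Repeated division with remainder:
  k² + k - 20 = (k² + 12k + 35) + (-11k - 55)
  k² + 12k + 35 = (-(1/11)k - 7/11)(-11k - 55) + (0)
Last nonzero remainder: -11k - 55. Dividing through by -11 gives the monic gcd k + 5.

k + 5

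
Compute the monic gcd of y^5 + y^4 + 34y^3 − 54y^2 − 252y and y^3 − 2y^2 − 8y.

y^2 + 2y

Repeated division with remainder:
  y^5 + y^4 + 34y^3 − 54y^2 − 252y = (y^2 + 3y + 48)(y^3 − 2y^2 − 8y) + (66y^2 + 132y)
  y^3 − 2y^2 − 8y = ((1/66)y − 2/33)(66y^2 + 132y) + (0)
Last nonzero remainder: 66y^2 + 132y. Dividing through by 66 gives the monic gcd y^2 + 2y.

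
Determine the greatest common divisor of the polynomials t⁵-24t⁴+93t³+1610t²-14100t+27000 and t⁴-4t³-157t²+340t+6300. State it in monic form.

By polynomial division,
  t⁵-24t⁴+93t³+1610t²-14100t+27000 = (t-20)(t⁴-4t³-157t²+340t+6300) + (170t³-1870t²-13600t+153000)
  t⁴-4t³-157t²+340t+6300 = ((1/170)t+7/170)(170t³-1870t²-13600t+153000) + (0)
Last nonzero remainder: 170t³-1870t²-13600t+153000. Dividing through by 170 gives the monic gcd t³-11t²-80t+900.

t³-11t²-80t+900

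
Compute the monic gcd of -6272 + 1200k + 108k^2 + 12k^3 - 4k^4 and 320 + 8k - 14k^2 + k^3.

-8 + k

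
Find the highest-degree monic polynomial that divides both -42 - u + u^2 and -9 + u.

1

Euclidean algorithm in ℚ[u]:
  u^2 - u - 42 = (u + 8)(u - 9) + (30)
  u - 9 = ((1/30)u - 3/10)(30) + (0)
The last nonzero remainder is the constant 30, so the polynomials are coprime and gcd = 1.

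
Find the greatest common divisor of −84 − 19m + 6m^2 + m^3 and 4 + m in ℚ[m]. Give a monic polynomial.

Apply the Euclidean algorithm:
  m^3 + 6m^2 − 19m − 84 = (m^2 + 2m − 27)(m + 4) + (24)
  m + 4 = ((1/24)m + 1/6)(24) + (0)
The last nonzero remainder is the constant 24, so the polynomials are coprime and gcd = 1.

1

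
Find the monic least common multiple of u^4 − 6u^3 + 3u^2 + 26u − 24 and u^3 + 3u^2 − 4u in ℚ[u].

u^6 − 2u^5 − 21u^4 + 38u^3 + 80u^2 − 96u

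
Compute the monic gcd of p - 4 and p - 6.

Apply the Euclidean algorithm:
  p - 4 = (p - 6) + (2)
  p - 6 = ((1/2)p - 3)(2) + (0)
The last nonzero remainder is the constant 2, so the polynomials are coprime and gcd = 1.

1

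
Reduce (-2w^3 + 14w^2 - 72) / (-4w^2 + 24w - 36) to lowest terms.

(w^2 - 4w - 12)/(2w - 6)

Repeated division with remainder:
  -2w^3 + 14w^2 - 72 = ((1/2)w - 1/2)(-4w^2 + 24w - 36) + (30w - 90)
  -4w^2 + 24w - 36 = (-(2/15)w + 2/5)(30w - 90) + (0)
Last nonzero remainder: 30w - 90. Dividing through by 30 gives the monic gcd w - 3.
Cancel w - 3 from numerator and denominator to get the reduced form.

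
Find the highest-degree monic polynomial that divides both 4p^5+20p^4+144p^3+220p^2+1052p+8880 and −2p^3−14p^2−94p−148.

p^2+5p+37

Apply the Euclidean algorithm:
  4p^5+20p^4+144p^3+220p^2+1052p+8880 = (−2p^2+4p−6)(−2p^3−14p^2−94p−148) + (216p^2+1080p+7992)
  −2p^3−14p^2−94p−148 = (−(1/108)p−1/54)(216p^2+1080p+7992) + (0)
Last nonzero remainder: 216p^2+1080p+7992. Dividing through by 216 gives the monic gcd p^2+5p+37.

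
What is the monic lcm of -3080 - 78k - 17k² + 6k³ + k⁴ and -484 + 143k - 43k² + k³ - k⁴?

-33880 + 11462k - 2955k² + 56k³ - 30k⁴ + 2k⁵ + k⁶

By polynomial division,
  k⁴ + 6k³ - 17k² - 78k - 3080 = (-1)(-k⁴ + k³ - 43k² + 143k - 484) + (7k³ - 60k² + 65k - 3564)
  -k⁴ + k³ - 43k² + 143k - 484 = (-(1/7)k - 53/49)(7k³ - 60k² + 65k - 3564) + (-(4832/49)k² - (14496/49)k - 212608/49)
  7k³ - 60k² + 65k - 3564 = (-(343/4832)k + 3969/4832)(-(4832/49)k² - (14496/49)k - 212608/49) + (0)
Last nonzero remainder: -(4832/49)k² - (14496/49)k - 212608/49. Dividing through by -4832/49 gives the monic gcd k² + 3k + 44.
Then lcm(f, g) = f·g / gcd(f, g); expanding and making the result monic gives the answer.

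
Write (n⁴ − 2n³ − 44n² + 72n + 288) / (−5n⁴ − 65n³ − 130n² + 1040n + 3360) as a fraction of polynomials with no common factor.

(−n² + 4n + 12)/(5n² + 55n + 140)

Repeated division with remainder:
  n⁴ − 2n³ − 44n² + 72n + 288 = (−1/5)(−5n⁴ − 65n³ − 130n² + 1040n + 3360) + (−15n³ − 70n² + 280n + 960)
  −5n⁴ − 65n³ − 130n² + 1040n + 3360 = ((1/3)n + 25/9)(−15n³ − 70n² + 280n + 960) + (−(260/9)n² − (520/9)n + 2080/3)
  −15n³ − 70n² + 280n + 960 = ((27/52)n + 18/13)(−(260/9)n² − (520/9)n + 2080/3) + (0)
Last nonzero remainder: −(260/9)n² − (520/9)n + 2080/3. Dividing through by −260/9 gives the monic gcd n² + 2n − 24.
Cancel n² + 2n − 24 from numerator and denominator to get the reduced form.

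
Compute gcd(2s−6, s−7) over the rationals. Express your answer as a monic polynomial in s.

By polynomial division,
  2s−6 = (2)(s−7) + (8)
  s−7 = ((1/8)s−7/8)(8) + (0)
The last nonzero remainder is the constant 8, so the polynomials are coprime and gcd = 1.

1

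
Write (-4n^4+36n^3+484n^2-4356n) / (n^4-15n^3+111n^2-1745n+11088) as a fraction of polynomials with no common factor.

(-4n^2-44n)/(n^2+5n+112)

Apply the Euclidean algorithm:
  -4n^4+36n^3+484n^2-4356n = (-4)(n^4-15n^3+111n^2-1745n+11088) + (-24n^3+928n^2-11336n+44352)
  n^4-15n^3+111n^2-1745n+11088 = (-(1/24)n-71/72)(-24n^3+928n^2-11336n+44352) + ((4984/9)n^2-(99680/9)n+54824)
  -24n^3+928n^2-11336n+44352 = (-(27/623)n+72/89)((4984/9)n^2-(99680/9)n+54824) + (0)
Last nonzero remainder: (4984/9)n^2-(99680/9)n+54824. Dividing through by 4984/9 gives the monic gcd n^2-20n+99.
Cancel n^2-20n+99 from numerator and denominator to get the reduced form.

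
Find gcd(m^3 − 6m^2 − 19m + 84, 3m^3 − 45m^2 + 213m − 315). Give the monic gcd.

m^2 − 10m + 21

By polynomial division,
  m^3 − 6m^2 − 19m + 84 = (1/3)(3m^3 − 45m^2 + 213m − 315) + (9m^2 − 90m + 189)
  3m^3 − 45m^2 + 213m − 315 = ((1/3)m − 5/3)(9m^2 − 90m + 189) + (0)
Last nonzero remainder: 9m^2 − 90m + 189. Dividing through by 9 gives the monic gcd m^2 − 10m + 21.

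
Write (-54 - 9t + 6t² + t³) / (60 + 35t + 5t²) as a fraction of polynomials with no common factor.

By polynomial division,
  t³ + 6t² - 9t - 54 = ((1/5)t - 1/5)(5t² + 35t + 60) + (-14t - 42)
  5t² + 35t + 60 = (-(5/14)t - 10/7)(-14t - 42) + (0)
Last nonzero remainder: -14t - 42. Dividing through by -14 gives the monic gcd t + 3.
Cancel t + 3 from numerator and denominator to get the reduced form.

(-18 + 3t + t²)/(20 + 5t)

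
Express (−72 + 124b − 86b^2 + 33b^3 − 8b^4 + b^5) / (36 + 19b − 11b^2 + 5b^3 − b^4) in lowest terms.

Repeated division with remainder:
  b^5 − 8b^4 + 33b^3 − 86b^2 + 124b − 72 = (−b + 3)(−b^4 + 5b^3 − 11b^2 + 19b + 36) + (7b^3 − 34b^2 + 103b − 180)
  −b^4 + 5b^3 − 11b^2 + 19b + 36 = (−(1/7)b + 1/49)(7b^3 − 34b^2 + 103b − 180) + ((216/49)b^2 − (432/49)b + 1944/49)
  7b^3 − 34b^2 + 103b − 180 = ((343/216)b − 245/54)((216/49)b^2 − (432/49)b + 1944/49) + (0)
Last nonzero remainder: (216/49)b^2 − (432/49)b + 1944/49. Dividing through by 216/49 gives the monic gcd b^2 − 2b + 9.
Cancel b^2 − 2b + 9 from numerator and denominator to get the reduced form.

(8 − 12b + 6b^2 − b^3)/(−4 − 3b + b^2)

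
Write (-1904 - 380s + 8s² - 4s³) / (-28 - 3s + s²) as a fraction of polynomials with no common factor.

(-476 + 24s - 4s²)/(-7 + s)

Repeated division with remainder:
  -4s³ + 8s² - 380s - 1904 = (-4s - 4)(s² - 3s - 28) + (-504s - 2016)
  s² - 3s - 28 = (-(1/504)s + 1/72)(-504s - 2016) + (0)
Last nonzero remainder: -504s - 2016. Dividing through by -504 gives the monic gcd s + 4.
Cancel s + 4 from numerator and denominator to get the reduced form.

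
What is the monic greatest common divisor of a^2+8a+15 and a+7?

Apply the Euclidean algorithm:
  a^2+8a+15 = (a+1)(a+7) + (8)
  a+7 = ((1/8)a+7/8)(8) + (0)
The last nonzero remainder is the constant 8, so the polynomials are coprime and gcd = 1.

1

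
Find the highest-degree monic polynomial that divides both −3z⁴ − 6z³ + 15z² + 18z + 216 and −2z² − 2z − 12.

Euclidean algorithm in ℚ[z]:
  −3z⁴ − 6z³ + 15z² + 18z + 216 = ((3/2)z² + (3/2)z − 18)(−2z² − 2z − 12) + (0)
Last nonzero remainder: −2z² − 2z − 12. Dividing through by −2 gives the monic gcd z² + z + 6.

z² + z + 6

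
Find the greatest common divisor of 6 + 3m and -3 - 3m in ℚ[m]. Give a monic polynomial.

1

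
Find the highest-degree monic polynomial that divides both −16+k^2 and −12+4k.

1

Apply the Euclidean algorithm:
  k^2−16 = ((1/4)k+3/4)(4k−12) + (−7)
  4k−12 = (−(4/7)k+12/7)(−7) + (0)
The last nonzero remainder is the constant −7, so the polynomials are coprime and gcd = 1.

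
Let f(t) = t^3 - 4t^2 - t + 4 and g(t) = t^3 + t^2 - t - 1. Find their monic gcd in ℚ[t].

By polynomial division,
  t^3 - 4t^2 - t + 4 = (t^3 + t^2 - t - 1) + (-5t^2 + 5)
  t^3 + t^2 - t - 1 = (-(1/5)t - 1/5)(-5t^2 + 5) + (0)
Last nonzero remainder: -5t^2 + 5. Dividing through by -5 gives the monic gcd t^2 - 1.

t^2 - 1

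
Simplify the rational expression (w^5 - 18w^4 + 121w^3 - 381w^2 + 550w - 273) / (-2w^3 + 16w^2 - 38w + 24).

(-w^3 + 14w^2 - 62w + 91)/(2w - 8)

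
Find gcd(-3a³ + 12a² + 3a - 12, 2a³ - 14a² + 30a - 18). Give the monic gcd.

a - 1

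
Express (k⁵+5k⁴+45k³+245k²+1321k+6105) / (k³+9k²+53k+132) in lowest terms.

(k³+12k+185)/(k+4)

Euclidean algorithm in ℚ[k]:
  k⁵+5k⁴+45k³+245k²+1321k+6105 = (k²-4k+28)(k³+9k²+53k+132) + (73k²+365k+2409)
  k³+9k²+53k+132 = ((1/73)k+4/73)(73k²+365k+2409) + (0)
Last nonzero remainder: 73k²+365k+2409. Dividing through by 73 gives the monic gcd k²+5k+33.
Cancel k²+5k+33 from numerator and denominator to get the reduced form.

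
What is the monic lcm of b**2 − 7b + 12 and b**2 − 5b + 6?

b**3 − 9b**2 + 26b − 24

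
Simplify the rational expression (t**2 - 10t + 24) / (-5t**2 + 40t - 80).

(-t + 6)/(5t - 20)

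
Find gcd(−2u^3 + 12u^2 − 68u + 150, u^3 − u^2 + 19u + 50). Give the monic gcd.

u^2 − 3u + 25

Apply the Euclidean algorithm:
  −2u^3 + 12u^2 − 68u + 150 = (−2)(u^3 − u^2 + 19u + 50) + (10u^2 − 30u + 250)
  u^3 − u^2 + 19u + 50 = ((1/10)u + 1/5)(10u^2 − 30u + 250) + (0)
Last nonzero remainder: 10u^2 − 30u + 250. Dividing through by 10 gives the monic gcd u^2 − 3u + 25.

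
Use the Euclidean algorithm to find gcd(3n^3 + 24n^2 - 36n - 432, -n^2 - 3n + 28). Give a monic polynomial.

By polynomial division,
  3n^3 + 24n^2 - 36n - 432 = (-3n - 15)(-n^2 - 3n + 28) + (3n - 12)
  -n^2 - 3n + 28 = (-(1/3)n - 7/3)(3n - 12) + (0)
Last nonzero remainder: 3n - 12. Dividing through by 3 gives the monic gcd n - 4.

n - 4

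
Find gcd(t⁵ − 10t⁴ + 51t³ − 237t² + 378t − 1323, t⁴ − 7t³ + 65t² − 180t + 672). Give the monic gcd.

t² − 3t + 21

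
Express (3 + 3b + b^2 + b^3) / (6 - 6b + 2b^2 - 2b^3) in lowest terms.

(-1 - b)/(-2 + 2b)

Euclidean algorithm in ℚ[b]:
  b^3 + b^2 + 3b + 3 = (-1/2)(-2b^3 + 2b^2 - 6b + 6) + (2b^2 + 6)
  -2b^3 + 2b^2 - 6b + 6 = (-b + 1)(2b^2 + 6) + (0)
Last nonzero remainder: 2b^2 + 6. Dividing through by 2 gives the monic gcd b^2 + 3.
Cancel b^2 + 3 from numerator and denominator to get the reduced form.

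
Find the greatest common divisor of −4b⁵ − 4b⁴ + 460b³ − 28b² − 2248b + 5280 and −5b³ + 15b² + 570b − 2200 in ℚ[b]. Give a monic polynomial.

b² + b − 110

Apply the Euclidean algorithm:
  −4b⁵ − 4b⁴ + 460b³ − 28b² − 2248b + 5280 = ((4/5)b² + (16/5)b + 44/5)(−5b³ + 15b² + 570b − 2200) + (−224b² − 224b + 24640)
  −5b³ + 15b² + 570b − 2200 = ((5/224)b − 5/56)(−224b² − 224b + 24640) + (0)
Last nonzero remainder: −224b² − 224b + 24640. Dividing through by −224 gives the monic gcd b² + b − 110.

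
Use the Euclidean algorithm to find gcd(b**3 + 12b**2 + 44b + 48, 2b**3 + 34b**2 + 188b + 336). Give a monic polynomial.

By polynomial division,
  b**3 + 12b**2 + 44b + 48 = (1/2)(2b**3 + 34b**2 + 188b + 336) + (-5b**2 - 50b - 120)
  2b**3 + 34b**2 + 188b + 336 = (-(2/5)b - 14/5)(-5b**2 - 50b - 120) + (0)
Last nonzero remainder: -5b**2 - 50b - 120. Dividing through by -5 gives the monic gcd b**2 + 10b + 24.

b**2 + 10b + 24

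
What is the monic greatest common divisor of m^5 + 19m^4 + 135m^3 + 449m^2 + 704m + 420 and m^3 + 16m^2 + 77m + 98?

Repeated division with remainder:
  m^5 + 19m^4 + 135m^3 + 449m^2 + 704m + 420 = (m^2 + 3m + 10)(m^3 + 16m^2 + 77m + 98) + (-40m^2 - 360m - 560)
  m^3 + 16m^2 + 77m + 98 = (-(1/40)m - 7/40)(-40m^2 - 360m - 560) + (0)
Last nonzero remainder: -40m^2 - 360m - 560. Dividing through by -40 gives the monic gcd m^2 + 9m + 14.

m^2 + 9m + 14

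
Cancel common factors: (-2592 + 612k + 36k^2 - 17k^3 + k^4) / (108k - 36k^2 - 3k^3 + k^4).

Apply the Euclidean algorithm:
  k^4 - 17k^3 + 36k^2 + 612k - 2592 = (k^4 - 3k^3 - 36k^2 + 108k) + (-14k^3 + 72k^2 + 504k - 2592)
  k^4 - 3k^3 - 36k^2 + 108k = (-(1/14)k - 15/98)(-14k^3 + 72k^2 + 504k - 2592) + ((540/49)k^2 - 19440/49)
  -14k^3 + 72k^2 + 504k - 2592 = (-(343/270)k + 98/15)((540/49)k^2 - 19440/49) + (0)
Last nonzero remainder: (540/49)k^2 - 19440/49. Dividing through by 540/49 gives the monic gcd k^2 - 36.
Cancel k^2 - 36 from numerator and denominator to get the reduced form.

(72 - 17k + k^2)/(-3k + k^2)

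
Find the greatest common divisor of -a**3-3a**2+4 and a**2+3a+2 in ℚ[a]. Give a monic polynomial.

Euclidean algorithm in ℚ[a]:
  -a**3-3a**2+4 = (-a)(a**2+3a+2) + (2a+4)
  a**2+3a+2 = ((1/2)a+1/2)(2a+4) + (0)
Last nonzero remainder: 2a+4. Dividing through by 2 gives the monic gcd a+2.

a+2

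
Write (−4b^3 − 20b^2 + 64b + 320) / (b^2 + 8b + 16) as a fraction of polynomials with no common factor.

Apply the Euclidean algorithm:
  −4b^3 − 20b^2 + 64b + 320 = (−4b + 12)(b^2 + 8b + 16) + (32b + 128)
  b^2 + 8b + 16 = ((1/32)b + 1/8)(32b + 128) + (0)
Last nonzero remainder: 32b + 128. Dividing through by 32 gives the monic gcd b + 4.
Cancel b + 4 from numerator and denominator to get the reduced form.

(−4b^2 − 4b + 80)/(b + 4)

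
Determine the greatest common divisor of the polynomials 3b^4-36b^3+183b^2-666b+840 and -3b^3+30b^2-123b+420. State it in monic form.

Apply the Euclidean algorithm:
  3b^4-36b^3+183b^2-666b+840 = (-b+2)(-3b^3+30b^2-123b+420) + (0)
Last nonzero remainder: -3b^3+30b^2-123b+420. Dividing through by -3 gives the monic gcd b^3-10b^2+41b-140.

b^3-10b^2+41b-140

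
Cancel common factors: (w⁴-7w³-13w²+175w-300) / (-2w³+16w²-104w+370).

(-w³+2w²+23w-60)/(2w²-6w+74)

By polynomial division,
  w⁴-7w³-13w²+175w-300 = (-(1/2)w-1/2)(-2w³+16w²-104w+370) + (-57w²+308w-115)
  -2w³+16w²-104w+370 = ((2/57)w-296/3249)(-57w²+308w-115) + (-(233618/3249)w+1168090/3249)
  -57w²+308w-115 = ((185193/233618)w-74727/233618)(-(233618/3249)w+1168090/3249) + (0)
Last nonzero remainder: -(233618/3249)w+1168090/3249. Dividing through by -233618/3249 gives the monic gcd w-5.
Cancel w-5 from numerator and denominator to get the reduced form.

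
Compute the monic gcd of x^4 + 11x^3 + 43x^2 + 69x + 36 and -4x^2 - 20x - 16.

By polynomial division,
  x^4 + 11x^3 + 43x^2 + 69x + 36 = (-(1/4)x^2 - (3/2)x - 9/4)(-4x^2 - 20x - 16) + (0)
Last nonzero remainder: -4x^2 - 20x - 16. Dividing through by -4 gives the monic gcd x^2 + 5x + 4.

x^2 + 5x + 4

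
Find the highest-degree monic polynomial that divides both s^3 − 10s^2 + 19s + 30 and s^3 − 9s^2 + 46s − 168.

Euclidean algorithm in ℚ[s]:
  s^3 − 10s^2 + 19s + 30 = (s^3 − 9s^2 + 46s − 168) + (−s^2 − 27s + 198)
  s^3 − 9s^2 + 46s − 168 = (−s + 36)(−s^2 − 27s + 198) + (1216s − 7296)
  −s^2 − 27s + 198 = (−(1/1216)s − 33/1216)(1216s − 7296) + (0)
Last nonzero remainder: 1216s − 7296. Dividing through by 1216 gives the monic gcd s − 6.

s − 6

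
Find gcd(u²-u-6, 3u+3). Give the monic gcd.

1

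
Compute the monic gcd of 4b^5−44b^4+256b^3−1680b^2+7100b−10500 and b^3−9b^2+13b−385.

By polynomial division,
  4b^5−44b^4+256b^3−1680b^2+7100b−10500 = (4b^2−8b+132)(b^3−9b^2+13b−385) + (1152b^2+2304b+40320)
  b^3−9b^2+13b−385 = ((1/1152)b−11/1152)(1152b^2+2304b+40320) + (0)
Last nonzero remainder: 1152b^2+2304b+40320. Dividing through by 1152 gives the monic gcd b^2+2b+35.

b^2+2b+35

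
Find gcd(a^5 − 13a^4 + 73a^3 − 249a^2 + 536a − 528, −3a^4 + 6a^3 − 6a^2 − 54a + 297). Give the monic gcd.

a^3 − 5a^2 + 17a − 33

By polynomial division,
  a^5 − 13a^4 + 73a^3 − 249a^2 + 536a − 528 = (−(1/3)a + 11/3)(−3a^4 + 6a^3 − 6a^2 − 54a + 297) + (49a^3 − 245a^2 + 833a − 1617)
  −3a^4 + 6a^3 − 6a^2 − 54a + 297 = (−(3/49)a − 9/49)(49a^3 − 245a^2 + 833a − 1617) + (0)
Last nonzero remainder: 49a^3 − 245a^2 + 833a − 1617. Dividing through by 49 gives the monic gcd a^3 − 5a^2 + 17a − 33.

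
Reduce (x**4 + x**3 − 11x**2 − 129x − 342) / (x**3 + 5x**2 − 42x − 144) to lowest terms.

By polynomial division,
  x**4 + x**3 − 11x**2 − 129x − 342 = (x − 4)(x**3 + 5x**2 − 42x − 144) + (51x**2 − 153x − 918)
  x**3 + 5x**2 − 42x − 144 = ((1/51)x + 8/51)(51x**2 − 153x − 918) + (0)
Last nonzero remainder: 51x**2 − 153x − 918. Dividing through by 51 gives the monic gcd x**2 − 3x − 18.
Cancel x**2 − 3x − 18 from numerator and denominator to get the reduced form.

(x**2 + 4x + 19)/(x + 8)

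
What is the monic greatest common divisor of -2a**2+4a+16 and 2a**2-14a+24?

Apply the Euclidean algorithm:
  -2a**2+4a+16 = (-1)(2a**2-14a+24) + (-10a+40)
  2a**2-14a+24 = (-(1/5)a+3/5)(-10a+40) + (0)
Last nonzero remainder: -10a+40. Dividing through by -10 gives the monic gcd a-4.

a-4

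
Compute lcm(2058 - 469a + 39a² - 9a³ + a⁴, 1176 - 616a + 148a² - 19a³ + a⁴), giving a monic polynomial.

57624 - 25480a + 5964a² - 955a³ + 121a⁴ - 15a⁵ + a⁶

By polynomial division,
  a⁴ - 9a³ + 39a² - 469a + 2058 = (a⁴ - 19a³ + 148a² - 616a + 1176) + (10a³ - 109a² + 147a + 882)
  a⁴ - 19a³ + 148a² - 616a + 1176 = ((1/10)a - 81/100)(10a³ - 109a² + 147a + 882) + ((4501/100)a² - (58513/100)a + 94521/50)
  10a³ - 109a² + 147a + 882 = ((1000/4501)a + 300/643)((4501/100)a² - (58513/100)a + 94521/50) + (0)
Last nonzero remainder: (4501/100)a² - (58513/100)a + 94521/50. Dividing through by 4501/100 gives the monic gcd a² - 13a + 42.
Then lcm(f, g) = f·g / gcd(f, g); expanding and making the result monic gives the answer.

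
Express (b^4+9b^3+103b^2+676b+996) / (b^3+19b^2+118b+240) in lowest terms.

(b^3+3b^2+85b+166)/(b^2+13b+40)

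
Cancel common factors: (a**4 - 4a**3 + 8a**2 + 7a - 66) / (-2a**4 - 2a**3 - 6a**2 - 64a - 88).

By polynomial division,
  a**4 - 4a**3 + 8a**2 + 7a - 66 = (-1/2)(-2a**4 - 2a**3 - 6a**2 - 64a - 88) + (-5a**3 + 5a**2 - 25a - 110)
  -2a**4 - 2a**3 - 6a**2 - 64a - 88 = ((2/5)a + 4/5)(-5a**3 + 5a**2 - 25a - 110) + (0)
Last nonzero remainder: -5a**3 + 5a**2 - 25a - 110. Dividing through by -5 gives the monic gcd a**3 - a**2 + 5a + 22.
Cancel a**3 - a**2 + 5a + 22 from numerator and denominator to get the reduced form.

(-a + 3)/(2a + 4)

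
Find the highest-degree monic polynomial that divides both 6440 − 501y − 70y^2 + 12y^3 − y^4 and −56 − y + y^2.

−56 − y + y^2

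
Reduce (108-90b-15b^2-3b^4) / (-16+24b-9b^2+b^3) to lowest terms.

(-108-18b-3b^2-3b^3)/(16-8b+b^2)

Euclidean algorithm in ℚ[b]:
  -3b^4-15b^2-90b+108 = (-3b-27)(b^3-9b^2+24b-16) + (-186b^2+510b-324)
  b^3-9b^2+24b-16 = (-(1/186)b+97/2883)(-186b^2+510b-324) + ((4900/961)b-4900/961)
  -186b^2+510b-324 = (-(89373/2450)b+77841/1225)((4900/961)b-4900/961) + (0)
Last nonzero remainder: (4900/961)b-4900/961. Dividing through by 4900/961 gives the monic gcd b-1.
Cancel b-1 from numerator and denominator to get the reduced form.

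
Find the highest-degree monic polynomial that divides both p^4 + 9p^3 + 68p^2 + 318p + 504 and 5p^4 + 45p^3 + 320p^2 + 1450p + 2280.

p^2 + 7p + 12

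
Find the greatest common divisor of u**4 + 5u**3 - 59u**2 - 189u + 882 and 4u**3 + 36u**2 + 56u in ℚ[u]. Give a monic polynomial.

u + 7

By polynomial division,
  u**4 + 5u**3 - 59u**2 - 189u + 882 = ((1/4)u - 1)(4u**3 + 36u**2 + 56u) + (-37u**2 - 133u + 882)
  4u**3 + 36u**2 + 56u = (-(4/37)u - 800/1369)(-37u**2 - 133u + 882) + ((100800/1369)u + 705600/1369)
  -37u**2 - 133u + 882 = (-(50653/100800)u + 1369/800)((100800/1369)u + 705600/1369) + (0)
Last nonzero remainder: (100800/1369)u + 705600/1369. Dividing through by 100800/1369 gives the monic gcd u + 7.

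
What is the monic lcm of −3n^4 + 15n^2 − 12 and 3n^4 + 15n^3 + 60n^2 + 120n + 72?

n^6 + 2n^5 + 7n^4 − 10n^3 − 56n^2 + 8n + 48

Apply the Euclidean algorithm:
  −3n^4 + 15n^2 − 12 = (−1)(3n^4 + 15n^3 + 60n^2 + 120n + 72) + (15n^3 + 75n^2 + 120n + 60)
  3n^4 + 15n^3 + 60n^2 + 120n + 72 = ((1/5)n)(15n^3 + 75n^2 + 120n + 60) + (36n^2 + 108n + 72)
  15n^3 + 75n^2 + 120n + 60 = ((5/12)n + 5/6)(36n^2 + 108n + 72) + (0)
Last nonzero remainder: 36n^2 + 108n + 72. Dividing through by 36 gives the monic gcd n^2 + 3n + 2.
Then lcm(f, g) = f·g / gcd(f, g); expanding and making the result monic gives the answer.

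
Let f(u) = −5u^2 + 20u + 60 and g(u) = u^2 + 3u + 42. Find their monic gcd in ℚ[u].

1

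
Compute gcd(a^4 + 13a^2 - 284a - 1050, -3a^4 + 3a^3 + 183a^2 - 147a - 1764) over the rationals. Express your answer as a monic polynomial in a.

Repeated division with remainder:
  a^4 + 13a^2 - 284a - 1050 = (-1/3)(-3a^4 + 3a^3 + 183a^2 - 147a - 1764) + (a^3 + 74a^2 - 333a - 1638)
  -3a^4 + 3a^3 + 183a^2 - 147a - 1764 = (-3a + 225)(a^3 + 74a^2 - 333a - 1638) + (-17466a^2 + 69864a + 366786)
  a^3 + 74a^2 - 333a - 1638 = (-(1/17466)a - 13/2911)(-17466a^2 + 69864a + 366786) + (0)
Last nonzero remainder: -17466a^2 + 69864a + 366786. Dividing through by -17466 gives the monic gcd a^2 - 4a - 21.

a^2 - 4a - 21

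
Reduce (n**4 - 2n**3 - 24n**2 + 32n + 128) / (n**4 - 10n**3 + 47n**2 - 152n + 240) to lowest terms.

By polynomial division,
  n**4 - 2n**3 - 24n**2 + 32n + 128 = (n**4 - 10n**3 + 47n**2 - 152n + 240) + (8n**3 - 71n**2 + 184n - 112)
  n**4 - 10n**3 + 47n**2 - 152n + 240 = ((1/8)n - 9/64)(8n**3 - 71n**2 + 184n - 112) + ((897/64)n**2 - (897/8)n + 897/4)
  8n**3 - 71n**2 + 184n - 112 = ((512/897)n - 448/897)((897/64)n**2 - (897/8)n + 897/4) + (0)
Last nonzero remainder: (897/64)n**2 - (897/8)n + 897/4. Dividing through by 897/64 gives the monic gcd n**2 - 8n + 16.
Cancel n**2 - 8n + 16 from numerator and denominator to get the reduced form.

(n**2 + 6n + 8)/(n**2 - 2n + 15)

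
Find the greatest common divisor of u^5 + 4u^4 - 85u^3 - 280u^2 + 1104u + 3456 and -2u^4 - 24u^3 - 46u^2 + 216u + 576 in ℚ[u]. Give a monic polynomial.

u^2 + 7u + 12

Apply the Euclidean algorithm:
  u^5 + 4u^4 - 85u^3 - 280u^2 + 1104u + 3456 = (-(1/2)u + 4)(-2u^4 - 24u^3 - 46u^2 + 216u + 576) + (-12u^3 + 12u^2 + 528u + 1152)
  -2u^4 - 24u^3 - 46u^2 + 216u + 576 = ((1/6)u + 13/6)(-12u^3 + 12u^2 + 528u + 1152) + (-160u^2 - 1120u - 1920)
  -12u^3 + 12u^2 + 528u + 1152 = ((3/40)u - 3/5)(-160u^2 - 1120u - 1920) + (0)
Last nonzero remainder: -160u^2 - 1120u - 1920. Dividing through by -160 gives the monic gcd u^2 + 7u + 12.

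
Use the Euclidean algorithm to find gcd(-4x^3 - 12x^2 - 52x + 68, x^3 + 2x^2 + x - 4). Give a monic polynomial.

Apply the Euclidean algorithm:
  -4x^3 - 12x^2 - 52x + 68 = (-4)(x^3 + 2x^2 + x - 4) + (-4x^2 - 48x + 52)
  x^3 + 2x^2 + x - 4 = (-(1/4)x + 5/2)(-4x^2 - 48x + 52) + (134x - 134)
  -4x^2 - 48x + 52 = (-(2/67)x - 26/67)(134x - 134) + (0)
Last nonzero remainder: 134x - 134. Dividing through by 134 gives the monic gcd x - 1.

x - 1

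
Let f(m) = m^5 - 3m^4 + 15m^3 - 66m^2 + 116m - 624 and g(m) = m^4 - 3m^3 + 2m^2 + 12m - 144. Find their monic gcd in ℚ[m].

Euclidean algorithm in ℚ[m]:
  m^5 - 3m^4 + 15m^3 - 66m^2 + 116m - 624 = (m)(m^4 - 3m^3 + 2m^2 + 12m - 144) + (13m^3 - 78m^2 + 260m - 624)
  m^4 - 3m^3 + 2m^2 + 12m - 144 = ((1/13)m + 3/13)(13m^3 - 78m^2 + 260m - 624) + (0)
Last nonzero remainder: 13m^3 - 78m^2 + 260m - 624. Dividing through by 13 gives the monic gcd m^3 - 6m^2 + 20m - 48.

m^3 - 6m^2 + 20m - 48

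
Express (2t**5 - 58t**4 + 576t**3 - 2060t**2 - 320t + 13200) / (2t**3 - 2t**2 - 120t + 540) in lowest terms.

(t**3 - 19t**2 + 68t + 220)/(t + 9)

Euclidean algorithm in ℚ[t]:
  2t**5 - 58t**4 + 576t**3 - 2060t**2 - 320t + 13200 = (t**2 - 28t + 320)(2t**3 - 2t**2 - 120t + 540) + (-5320t**2 + 53200t - 159600)
  2t**3 - 2t**2 - 120t + 540 = (-(1/2660)t - 9/2660)(-5320t**2 + 53200t - 159600) + (0)
Last nonzero remainder: -5320t**2 + 53200t - 159600. Dividing through by -5320 gives the monic gcd t**2 - 10t + 30.
Cancel t**2 - 10t + 30 from numerator and denominator to get the reduced form.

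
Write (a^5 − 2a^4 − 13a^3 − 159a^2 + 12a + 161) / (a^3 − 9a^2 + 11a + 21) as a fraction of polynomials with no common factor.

By polynomial division,
  a^5 − 2a^4 − 13a^3 − 159a^2 + 12a + 161 = (a^2 + 7a + 39)(a^3 − 9a^2 + 11a + 21) + (94a^2 − 564a − 658)
  a^3 − 9a^2 + 11a + 21 = ((1/94)a − 3/94)(94a^2 − 564a − 658) + (0)
Last nonzero remainder: 94a^2 − 564a − 658. Dividing through by 94 gives the monic gcd a^2 − 6a − 7.
Cancel a^2 − 6a − 7 from numerator and denominator to get the reduced form.

(a^3 + 4a^2 + 18a − 23)/(a − 3)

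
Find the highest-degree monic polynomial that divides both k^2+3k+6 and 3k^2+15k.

1

Repeated division with remainder:
  k^2+3k+6 = (1/3)(3k^2+15k) + (-2k+6)
  3k^2+15k = (-(3/2)k-12)(-2k+6) + (72)
  -2k+6 = (-(1/36)k+1/12)(72) + (0)
The last nonzero remainder is the constant 72, so the polynomials are coprime and gcd = 1.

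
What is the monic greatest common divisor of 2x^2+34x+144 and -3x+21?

Repeated division with remainder:
  2x^2+34x+144 = (-(2/3)x-16)(-3x+21) + (480)
  -3x+21 = (-(1/160)x+7/160)(480) + (0)
The last nonzero remainder is the constant 480, so the polynomials are coprime and gcd = 1.

1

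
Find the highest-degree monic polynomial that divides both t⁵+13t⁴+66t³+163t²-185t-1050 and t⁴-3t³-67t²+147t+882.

By polynomial division,
  t⁵+13t⁴+66t³+163t²-185t-1050 = (t+16)(t⁴-3t³-67t²+147t+882) + (181t³+1088t²-3419t-15162)
  t⁴-3t³-67t²+147t+882 = ((1/181)t-1631/32761)(181t³+1088t²-3419t-15162) + ((198380/32761)t²+(1983800/32761)t+4165980/32761)
  181t³+1088t²-3419t-15162 = ((5929741/198380)t-11826721/99190)((198380/32761)t²+(1983800/32761)t+4165980/32761) + (0)
Last nonzero remainder: (198380/32761)t²+(1983800/32761)t+4165980/32761. Dividing through by 198380/32761 gives the monic gcd t²+10t+21.

t²+10t+21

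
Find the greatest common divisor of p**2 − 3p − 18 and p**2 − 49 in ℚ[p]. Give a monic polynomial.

1

Euclidean algorithm in ℚ[p]:
  p**2 − 3p − 18 = (p**2 − 49) + (−3p + 31)
  p**2 − 49 = (−(1/3)p − 31/9)(−3p + 31) + (520/9)
  −3p + 31 = (−(27/520)p + 279/520)(520/9) + (0)
The last nonzero remainder is the constant 520/9, so the polynomials are coprime and gcd = 1.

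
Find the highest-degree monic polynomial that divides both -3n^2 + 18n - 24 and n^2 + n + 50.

Repeated division with remainder:
  -3n^2 + 18n - 24 = (-3)(n^2 + n + 50) + (21n + 126)
  n^2 + n + 50 = ((1/21)n - 5/21)(21n + 126) + (80)
  21n + 126 = ((21/80)n + 63/40)(80) + (0)
The last nonzero remainder is the constant 80, so the polynomials are coprime and gcd = 1.

1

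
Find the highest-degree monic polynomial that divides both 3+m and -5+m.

Repeated division with remainder:
  m+3 = (m-5) + (8)
  m-5 = ((1/8)m-5/8)(8) + (0)
The last nonzero remainder is the constant 8, so the polynomials are coprime and gcd = 1.

1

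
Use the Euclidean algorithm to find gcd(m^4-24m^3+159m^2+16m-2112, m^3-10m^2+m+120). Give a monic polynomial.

m^2-5m-24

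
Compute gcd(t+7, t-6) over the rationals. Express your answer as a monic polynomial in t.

1

Repeated division with remainder:
  t+7 = (t-6) + (13)
  t-6 = ((1/13)t-6/13)(13) + (0)
The last nonzero remainder is the constant 13, so the polynomials are coprime and gcd = 1.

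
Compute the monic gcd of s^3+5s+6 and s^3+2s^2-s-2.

s+1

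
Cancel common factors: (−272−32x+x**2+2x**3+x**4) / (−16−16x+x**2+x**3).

(17+2x+x**2)/(1+x)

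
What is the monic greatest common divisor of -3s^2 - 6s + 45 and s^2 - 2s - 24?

1

Euclidean algorithm in ℚ[s]:
  -3s^2 - 6s + 45 = (-3)(s^2 - 2s - 24) + (-12s - 27)
  s^2 - 2s - 24 = (-(1/12)s + 17/48)(-12s - 27) + (-231/16)
  -12s - 27 = ((64/77)s + 144/77)(-231/16) + (0)
The last nonzero remainder is the constant -231/16, so the polynomials are coprime and gcd = 1.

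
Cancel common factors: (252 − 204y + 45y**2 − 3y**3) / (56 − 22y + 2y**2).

(−36 + 24y − 3y**2)/(−8 + 2y)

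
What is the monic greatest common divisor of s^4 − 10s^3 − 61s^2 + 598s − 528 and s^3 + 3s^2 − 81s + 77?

s − 1

Apply the Euclidean algorithm:
  s^4 − 10s^3 − 61s^2 + 598s − 528 = (s − 13)(s^3 + 3s^2 − 81s + 77) + (59s^2 − 532s + 473)
  s^3 + 3s^2 − 81s + 77 = ((1/59)s + 709/3481)(59s^2 − 532s + 473) + ((67320/3481)s − 67320/3481)
  59s^2 − 532s + 473 = ((205379/67320)s − 149683/6120)((67320/3481)s − 67320/3481) + (0)
Last nonzero remainder: (67320/3481)s − 67320/3481. Dividing through by 67320/3481 gives the monic gcd s − 1.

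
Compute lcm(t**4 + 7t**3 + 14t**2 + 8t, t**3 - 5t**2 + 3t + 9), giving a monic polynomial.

Repeated division with remainder:
  t**4 + 7t**3 + 14t**2 + 8t = (t + 12)(t**3 - 5t**2 + 3t + 9) + (71t**2 - 37t - 108)
  t**3 - 5t**2 + 3t + 9 = ((1/71)t - 318/5041)(71t**2 - 37t - 108) + ((11025/5041)t + 11025/5041)
  71t**2 - 37t - 108 = ((357911/11025)t - 60492/1225)((11025/5041)t + 11025/5041) + (0)
Last nonzero remainder: (11025/5041)t + 11025/5041. Dividing through by 11025/5041 gives the monic gcd t + 1.
Then lcm(f, g) = f·g / gcd(f, g); expanding and making the result monic gives the answer.

t**6 + t**5 - 19t**4 - 13t**3 + 78t**2 + 72t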